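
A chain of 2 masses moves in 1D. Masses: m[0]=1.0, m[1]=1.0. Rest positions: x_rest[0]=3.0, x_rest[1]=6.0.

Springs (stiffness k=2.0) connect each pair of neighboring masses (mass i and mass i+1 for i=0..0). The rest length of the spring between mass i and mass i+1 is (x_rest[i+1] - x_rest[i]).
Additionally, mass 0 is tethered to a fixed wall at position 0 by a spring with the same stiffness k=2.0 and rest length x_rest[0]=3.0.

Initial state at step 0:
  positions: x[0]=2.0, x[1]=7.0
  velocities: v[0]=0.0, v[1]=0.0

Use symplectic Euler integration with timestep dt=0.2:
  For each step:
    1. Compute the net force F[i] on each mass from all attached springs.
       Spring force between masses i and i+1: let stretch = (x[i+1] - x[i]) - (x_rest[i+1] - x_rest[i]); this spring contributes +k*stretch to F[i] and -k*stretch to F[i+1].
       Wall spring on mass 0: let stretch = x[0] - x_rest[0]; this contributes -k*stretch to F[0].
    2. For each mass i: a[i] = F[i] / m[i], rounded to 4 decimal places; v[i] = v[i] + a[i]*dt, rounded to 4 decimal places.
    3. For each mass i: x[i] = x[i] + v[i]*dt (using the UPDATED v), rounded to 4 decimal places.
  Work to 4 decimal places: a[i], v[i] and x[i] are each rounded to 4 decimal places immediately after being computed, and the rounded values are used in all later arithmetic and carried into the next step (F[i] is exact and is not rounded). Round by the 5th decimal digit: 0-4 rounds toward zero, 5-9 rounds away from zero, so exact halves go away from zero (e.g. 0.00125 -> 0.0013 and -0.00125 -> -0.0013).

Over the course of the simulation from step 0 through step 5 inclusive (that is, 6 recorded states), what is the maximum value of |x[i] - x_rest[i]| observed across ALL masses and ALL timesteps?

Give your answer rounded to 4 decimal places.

Step 0: x=[2.0000 7.0000] v=[0.0000 0.0000]
Step 1: x=[2.2400 6.8400] v=[1.2000 -0.8000]
Step 2: x=[2.6688 6.5520] v=[2.1440 -1.4400]
Step 3: x=[3.1948 6.1933] v=[2.6298 -1.7933]
Step 4: x=[3.7051 5.8348] v=[2.5513 -1.7927]
Step 5: x=[4.0893 5.5459] v=[1.9211 -1.4446]
Max displacement = 1.0893

Answer: 1.0893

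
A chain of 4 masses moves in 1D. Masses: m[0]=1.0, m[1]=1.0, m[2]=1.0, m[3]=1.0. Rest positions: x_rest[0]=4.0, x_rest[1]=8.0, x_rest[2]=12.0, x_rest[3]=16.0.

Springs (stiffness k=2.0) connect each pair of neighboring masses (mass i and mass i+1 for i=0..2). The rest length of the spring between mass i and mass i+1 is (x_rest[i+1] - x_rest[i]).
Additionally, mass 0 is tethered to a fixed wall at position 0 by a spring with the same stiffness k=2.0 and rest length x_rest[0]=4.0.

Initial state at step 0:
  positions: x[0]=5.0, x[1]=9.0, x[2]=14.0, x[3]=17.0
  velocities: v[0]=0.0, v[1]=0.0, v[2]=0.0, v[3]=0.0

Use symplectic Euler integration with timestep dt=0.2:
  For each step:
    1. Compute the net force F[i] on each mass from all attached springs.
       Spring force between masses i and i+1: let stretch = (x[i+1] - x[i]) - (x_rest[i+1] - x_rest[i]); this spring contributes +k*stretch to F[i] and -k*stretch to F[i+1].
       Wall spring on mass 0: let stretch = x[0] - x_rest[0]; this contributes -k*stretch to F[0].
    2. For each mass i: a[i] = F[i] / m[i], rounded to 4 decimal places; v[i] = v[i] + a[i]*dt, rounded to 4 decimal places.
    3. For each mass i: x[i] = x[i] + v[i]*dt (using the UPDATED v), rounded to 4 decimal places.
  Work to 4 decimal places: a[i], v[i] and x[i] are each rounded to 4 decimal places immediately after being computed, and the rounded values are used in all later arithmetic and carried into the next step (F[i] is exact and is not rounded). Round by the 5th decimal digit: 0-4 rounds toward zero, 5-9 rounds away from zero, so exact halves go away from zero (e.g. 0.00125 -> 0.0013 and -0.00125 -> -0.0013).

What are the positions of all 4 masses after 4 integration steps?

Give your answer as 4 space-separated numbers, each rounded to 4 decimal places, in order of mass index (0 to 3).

Answer: 4.4503 9.3852 12.9071 17.5431

Derivation:
Step 0: x=[5.0000 9.0000 14.0000 17.0000] v=[0.0000 0.0000 0.0000 0.0000]
Step 1: x=[4.9200 9.0800 13.8400 17.0800] v=[-0.4000 0.4000 -0.8000 0.4000]
Step 2: x=[4.7792 9.2080 13.5584 17.2208] v=[-0.7040 0.6400 -1.4080 0.7040]
Step 3: x=[4.6104 9.3297 13.2218 17.3886] v=[-0.8442 0.6086 -1.6832 0.8390]
Step 4: x=[4.4503 9.3852 12.9071 17.5431] v=[-0.8006 0.2777 -1.5733 0.7723]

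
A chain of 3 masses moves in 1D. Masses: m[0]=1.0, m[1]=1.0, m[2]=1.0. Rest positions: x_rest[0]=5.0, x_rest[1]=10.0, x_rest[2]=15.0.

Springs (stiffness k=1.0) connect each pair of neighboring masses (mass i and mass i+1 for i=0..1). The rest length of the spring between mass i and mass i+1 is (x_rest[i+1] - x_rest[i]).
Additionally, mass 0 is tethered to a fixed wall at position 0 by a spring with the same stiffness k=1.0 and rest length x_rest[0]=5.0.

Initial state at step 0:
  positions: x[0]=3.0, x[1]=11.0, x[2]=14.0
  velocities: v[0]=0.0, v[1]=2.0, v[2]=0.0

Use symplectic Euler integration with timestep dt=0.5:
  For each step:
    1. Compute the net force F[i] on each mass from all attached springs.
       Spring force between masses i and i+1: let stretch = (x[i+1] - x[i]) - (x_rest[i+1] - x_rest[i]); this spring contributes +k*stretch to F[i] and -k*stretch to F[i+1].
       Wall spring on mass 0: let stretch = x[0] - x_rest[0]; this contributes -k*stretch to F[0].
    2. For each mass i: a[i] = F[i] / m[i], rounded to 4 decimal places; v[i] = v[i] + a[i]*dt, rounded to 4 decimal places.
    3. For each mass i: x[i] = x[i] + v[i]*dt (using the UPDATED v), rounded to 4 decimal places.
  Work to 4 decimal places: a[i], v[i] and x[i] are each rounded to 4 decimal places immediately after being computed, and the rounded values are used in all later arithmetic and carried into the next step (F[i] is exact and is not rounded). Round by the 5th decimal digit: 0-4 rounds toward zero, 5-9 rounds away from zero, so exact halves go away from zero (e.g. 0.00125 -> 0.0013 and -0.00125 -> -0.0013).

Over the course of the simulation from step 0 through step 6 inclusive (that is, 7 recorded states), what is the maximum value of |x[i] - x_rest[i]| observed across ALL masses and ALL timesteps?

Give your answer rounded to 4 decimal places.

Answer: 2.8669

Derivation:
Step 0: x=[3.0000 11.0000 14.0000] v=[0.0000 2.0000 0.0000]
Step 1: x=[4.2500 10.7500 14.5000] v=[2.5000 -0.5000 1.0000]
Step 2: x=[6.0625 9.8125 15.3125] v=[3.6250 -1.8750 1.6250]
Step 3: x=[7.2969 9.3125 16.0000] v=[2.4688 -1.0000 1.3750]
Step 4: x=[7.2110 9.9805 16.2657] v=[-0.1719 1.3360 0.5313]
Step 5: x=[6.0147 11.5275 16.2101] v=[-2.3927 3.0939 -0.1113]
Step 6: x=[4.6929 12.8669 16.2338] v=[-2.6437 2.6788 0.0474]
Max displacement = 2.8669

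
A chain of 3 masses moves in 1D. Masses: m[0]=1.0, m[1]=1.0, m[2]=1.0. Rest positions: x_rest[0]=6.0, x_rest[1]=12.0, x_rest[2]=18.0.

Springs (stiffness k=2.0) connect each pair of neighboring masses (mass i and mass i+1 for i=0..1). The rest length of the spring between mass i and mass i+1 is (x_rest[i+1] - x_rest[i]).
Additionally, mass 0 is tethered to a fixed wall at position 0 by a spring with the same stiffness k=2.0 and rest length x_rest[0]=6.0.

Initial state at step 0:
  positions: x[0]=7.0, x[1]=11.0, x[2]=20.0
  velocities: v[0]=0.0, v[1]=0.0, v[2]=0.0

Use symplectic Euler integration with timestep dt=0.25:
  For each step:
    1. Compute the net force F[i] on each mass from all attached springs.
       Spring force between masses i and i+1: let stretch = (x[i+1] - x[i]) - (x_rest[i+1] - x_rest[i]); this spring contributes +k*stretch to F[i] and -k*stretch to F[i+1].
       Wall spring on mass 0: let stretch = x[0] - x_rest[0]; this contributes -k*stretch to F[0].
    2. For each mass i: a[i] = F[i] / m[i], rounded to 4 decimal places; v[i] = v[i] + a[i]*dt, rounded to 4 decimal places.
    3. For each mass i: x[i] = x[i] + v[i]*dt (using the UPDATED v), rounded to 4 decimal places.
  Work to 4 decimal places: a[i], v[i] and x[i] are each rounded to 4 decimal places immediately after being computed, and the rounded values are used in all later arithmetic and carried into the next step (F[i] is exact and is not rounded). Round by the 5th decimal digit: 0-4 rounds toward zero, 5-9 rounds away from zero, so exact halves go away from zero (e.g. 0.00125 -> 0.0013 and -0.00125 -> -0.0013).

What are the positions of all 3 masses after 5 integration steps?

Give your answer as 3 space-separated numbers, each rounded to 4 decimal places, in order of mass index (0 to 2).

Step 0: x=[7.0000 11.0000 20.0000] v=[0.0000 0.0000 0.0000]
Step 1: x=[6.6250 11.6250 19.6250] v=[-1.5000 2.5000 -1.5000]
Step 2: x=[6.0469 12.6250 19.0000] v=[-2.3125 4.0000 -2.5000]
Step 3: x=[5.5352 13.5996 18.3281] v=[-2.0469 3.8985 -2.6875]
Step 4: x=[5.3396 14.1573 17.8152] v=[-0.7823 2.2306 -2.0518]
Step 5: x=[5.5788 14.0700 17.5950] v=[0.9568 -0.3493 -0.8808]

Answer: 5.5788 14.0700 17.5950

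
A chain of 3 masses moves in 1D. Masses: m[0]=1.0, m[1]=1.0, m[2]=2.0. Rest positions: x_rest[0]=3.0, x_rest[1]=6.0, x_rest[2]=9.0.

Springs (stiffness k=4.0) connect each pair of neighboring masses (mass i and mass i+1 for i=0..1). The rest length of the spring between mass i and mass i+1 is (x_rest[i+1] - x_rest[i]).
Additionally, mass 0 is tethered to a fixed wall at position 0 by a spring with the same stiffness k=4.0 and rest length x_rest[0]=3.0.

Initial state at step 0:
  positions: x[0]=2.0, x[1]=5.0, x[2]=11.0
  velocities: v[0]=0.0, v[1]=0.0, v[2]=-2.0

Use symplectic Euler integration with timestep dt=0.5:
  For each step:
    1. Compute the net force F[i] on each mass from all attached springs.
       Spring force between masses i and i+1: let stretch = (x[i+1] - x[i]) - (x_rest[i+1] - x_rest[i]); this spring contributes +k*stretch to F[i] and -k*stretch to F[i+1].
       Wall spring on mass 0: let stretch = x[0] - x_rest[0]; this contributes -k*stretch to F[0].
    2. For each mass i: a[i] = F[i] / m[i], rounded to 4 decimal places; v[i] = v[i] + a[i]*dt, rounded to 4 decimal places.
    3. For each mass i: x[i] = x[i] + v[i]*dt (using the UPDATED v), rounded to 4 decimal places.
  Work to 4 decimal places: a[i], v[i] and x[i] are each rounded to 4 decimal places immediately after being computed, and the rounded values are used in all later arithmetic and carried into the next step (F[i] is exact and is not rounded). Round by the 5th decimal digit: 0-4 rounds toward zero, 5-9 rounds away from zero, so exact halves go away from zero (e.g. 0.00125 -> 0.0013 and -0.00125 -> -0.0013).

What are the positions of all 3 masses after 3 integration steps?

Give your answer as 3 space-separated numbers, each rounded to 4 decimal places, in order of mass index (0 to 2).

Answer: 3.5000 5.2500 7.1250

Derivation:
Step 0: x=[2.0000 5.0000 11.0000] v=[0.0000 0.0000 -2.0000]
Step 1: x=[3.0000 8.0000 8.5000] v=[2.0000 6.0000 -5.0000]
Step 2: x=[6.0000 6.5000 7.2500] v=[6.0000 -3.0000 -2.5000]
Step 3: x=[3.5000 5.2500 7.1250] v=[-5.0000 -2.5000 -0.2500]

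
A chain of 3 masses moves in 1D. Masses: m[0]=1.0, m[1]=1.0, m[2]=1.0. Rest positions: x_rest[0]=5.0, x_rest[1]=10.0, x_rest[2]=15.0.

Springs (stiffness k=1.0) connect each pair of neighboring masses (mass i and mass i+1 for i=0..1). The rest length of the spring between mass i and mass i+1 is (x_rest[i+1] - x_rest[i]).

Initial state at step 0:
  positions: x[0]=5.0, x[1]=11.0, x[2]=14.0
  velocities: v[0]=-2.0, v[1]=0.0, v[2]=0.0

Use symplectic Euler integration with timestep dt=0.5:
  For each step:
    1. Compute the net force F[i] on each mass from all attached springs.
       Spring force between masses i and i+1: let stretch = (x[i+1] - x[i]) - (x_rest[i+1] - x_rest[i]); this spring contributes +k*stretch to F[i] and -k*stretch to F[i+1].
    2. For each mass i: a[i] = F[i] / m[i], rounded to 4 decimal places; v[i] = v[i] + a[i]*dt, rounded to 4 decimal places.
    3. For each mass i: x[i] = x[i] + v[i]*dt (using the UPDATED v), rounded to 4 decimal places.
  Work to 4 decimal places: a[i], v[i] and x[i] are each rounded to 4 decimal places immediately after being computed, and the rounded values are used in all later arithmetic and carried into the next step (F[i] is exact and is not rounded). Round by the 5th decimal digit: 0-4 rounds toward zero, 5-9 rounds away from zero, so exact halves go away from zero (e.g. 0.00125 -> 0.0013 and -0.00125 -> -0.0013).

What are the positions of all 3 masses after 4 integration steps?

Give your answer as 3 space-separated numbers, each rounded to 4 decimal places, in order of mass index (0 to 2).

Answer: 2.8437 7.7851 15.3711

Derivation:
Step 0: x=[5.0000 11.0000 14.0000] v=[-2.0000 0.0000 0.0000]
Step 1: x=[4.2500 10.2500 14.5000] v=[-1.5000 -1.5000 1.0000]
Step 2: x=[3.7500 9.0625 15.1875] v=[-1.0000 -2.3750 1.3750]
Step 3: x=[3.3281 8.0781 15.5938] v=[-0.8438 -1.9688 0.8125]
Step 4: x=[2.8437 7.7851 15.3711] v=[-0.9688 -0.5860 -0.4454]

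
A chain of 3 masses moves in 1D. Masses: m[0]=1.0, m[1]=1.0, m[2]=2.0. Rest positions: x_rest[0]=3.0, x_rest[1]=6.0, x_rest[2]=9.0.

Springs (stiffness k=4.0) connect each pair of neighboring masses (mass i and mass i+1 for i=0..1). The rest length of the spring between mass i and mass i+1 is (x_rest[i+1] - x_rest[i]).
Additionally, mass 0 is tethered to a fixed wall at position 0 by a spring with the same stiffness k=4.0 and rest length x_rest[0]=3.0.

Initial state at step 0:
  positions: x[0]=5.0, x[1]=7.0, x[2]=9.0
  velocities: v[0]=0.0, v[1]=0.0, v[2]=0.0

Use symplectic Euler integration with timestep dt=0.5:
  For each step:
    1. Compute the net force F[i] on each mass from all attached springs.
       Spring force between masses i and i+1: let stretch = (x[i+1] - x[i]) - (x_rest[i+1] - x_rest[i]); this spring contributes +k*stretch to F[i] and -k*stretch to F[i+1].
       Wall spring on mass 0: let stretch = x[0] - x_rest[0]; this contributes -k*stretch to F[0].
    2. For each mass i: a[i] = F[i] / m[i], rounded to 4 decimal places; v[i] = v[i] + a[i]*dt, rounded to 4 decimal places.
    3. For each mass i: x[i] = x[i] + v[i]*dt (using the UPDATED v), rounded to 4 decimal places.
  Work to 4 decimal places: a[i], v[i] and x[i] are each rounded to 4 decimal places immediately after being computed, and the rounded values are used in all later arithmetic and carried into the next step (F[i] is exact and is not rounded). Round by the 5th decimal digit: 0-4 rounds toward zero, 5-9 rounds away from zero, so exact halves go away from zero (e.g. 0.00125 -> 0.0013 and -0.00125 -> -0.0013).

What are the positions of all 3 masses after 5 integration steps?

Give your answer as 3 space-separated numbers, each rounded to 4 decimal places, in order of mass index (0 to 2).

Step 0: x=[5.0000 7.0000 9.0000] v=[0.0000 0.0000 0.0000]
Step 1: x=[2.0000 7.0000 9.5000] v=[-6.0000 0.0000 1.0000]
Step 2: x=[2.0000 4.5000 10.2500] v=[0.0000 -5.0000 1.5000]
Step 3: x=[2.5000 5.2500 9.6250] v=[1.0000 1.5000 -1.2500]
Step 4: x=[3.2500 7.6250 8.3125] v=[1.5000 4.7500 -2.6250]
Step 5: x=[5.1250 6.3125 8.1563] v=[3.7500 -2.6250 -0.3125]

Answer: 5.1250 6.3125 8.1563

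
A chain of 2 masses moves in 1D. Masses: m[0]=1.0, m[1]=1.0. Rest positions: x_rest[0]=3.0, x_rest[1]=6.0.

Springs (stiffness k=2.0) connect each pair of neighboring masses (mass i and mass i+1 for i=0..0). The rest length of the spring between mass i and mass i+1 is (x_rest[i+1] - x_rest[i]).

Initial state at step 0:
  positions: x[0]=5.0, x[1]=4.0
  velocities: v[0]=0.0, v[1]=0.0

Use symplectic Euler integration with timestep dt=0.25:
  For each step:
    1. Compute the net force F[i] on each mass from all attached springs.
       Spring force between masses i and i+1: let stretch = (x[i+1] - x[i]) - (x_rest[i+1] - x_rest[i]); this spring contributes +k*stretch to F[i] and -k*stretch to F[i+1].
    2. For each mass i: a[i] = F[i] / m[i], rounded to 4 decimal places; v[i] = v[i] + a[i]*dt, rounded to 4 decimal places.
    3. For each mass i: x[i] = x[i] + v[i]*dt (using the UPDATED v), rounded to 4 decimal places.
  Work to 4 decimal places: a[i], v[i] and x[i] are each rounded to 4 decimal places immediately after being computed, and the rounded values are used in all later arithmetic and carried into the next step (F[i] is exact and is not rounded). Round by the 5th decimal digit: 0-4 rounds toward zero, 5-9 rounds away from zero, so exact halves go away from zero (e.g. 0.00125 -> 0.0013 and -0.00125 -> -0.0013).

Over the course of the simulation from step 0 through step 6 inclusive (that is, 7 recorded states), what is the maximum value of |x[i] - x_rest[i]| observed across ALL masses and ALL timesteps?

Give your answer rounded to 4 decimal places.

Step 0: x=[5.0000 4.0000] v=[0.0000 0.0000]
Step 1: x=[4.5000 4.5000] v=[-2.0000 2.0000]
Step 2: x=[3.6250 5.3750] v=[-3.5000 3.5000]
Step 3: x=[2.5938 6.4063] v=[-4.1250 4.1250]
Step 4: x=[1.6641 7.3360] v=[-3.7188 3.7188]
Step 5: x=[1.0684 7.9317] v=[-2.3829 2.3829]
Step 6: x=[0.9556 8.0445] v=[-0.4513 0.4513]
Max displacement = 2.0445

Answer: 2.0445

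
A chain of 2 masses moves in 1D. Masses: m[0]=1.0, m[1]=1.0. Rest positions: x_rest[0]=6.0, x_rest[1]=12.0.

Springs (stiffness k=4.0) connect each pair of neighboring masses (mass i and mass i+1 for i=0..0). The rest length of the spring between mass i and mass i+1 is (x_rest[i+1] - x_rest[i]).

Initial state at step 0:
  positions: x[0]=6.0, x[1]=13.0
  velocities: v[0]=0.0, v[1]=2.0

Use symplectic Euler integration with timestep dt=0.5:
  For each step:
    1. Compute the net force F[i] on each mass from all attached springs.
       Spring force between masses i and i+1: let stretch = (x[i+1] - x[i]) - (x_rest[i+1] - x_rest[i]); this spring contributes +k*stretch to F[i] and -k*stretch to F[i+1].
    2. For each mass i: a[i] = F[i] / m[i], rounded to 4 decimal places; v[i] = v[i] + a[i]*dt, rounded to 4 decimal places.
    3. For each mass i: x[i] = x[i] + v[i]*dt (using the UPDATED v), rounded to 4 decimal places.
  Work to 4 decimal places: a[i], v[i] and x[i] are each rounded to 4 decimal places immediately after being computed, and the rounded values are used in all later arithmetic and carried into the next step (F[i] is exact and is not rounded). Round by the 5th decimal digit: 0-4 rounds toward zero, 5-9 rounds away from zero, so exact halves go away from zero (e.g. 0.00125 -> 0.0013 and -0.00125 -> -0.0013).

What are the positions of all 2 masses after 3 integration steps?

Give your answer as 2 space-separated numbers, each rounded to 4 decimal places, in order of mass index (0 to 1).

Answer: 8.0000 14.0000

Derivation:
Step 0: x=[6.0000 13.0000] v=[0.0000 2.0000]
Step 1: x=[7.0000 13.0000] v=[2.0000 0.0000]
Step 2: x=[8.0000 13.0000] v=[2.0000 0.0000]
Step 3: x=[8.0000 14.0000] v=[0.0000 2.0000]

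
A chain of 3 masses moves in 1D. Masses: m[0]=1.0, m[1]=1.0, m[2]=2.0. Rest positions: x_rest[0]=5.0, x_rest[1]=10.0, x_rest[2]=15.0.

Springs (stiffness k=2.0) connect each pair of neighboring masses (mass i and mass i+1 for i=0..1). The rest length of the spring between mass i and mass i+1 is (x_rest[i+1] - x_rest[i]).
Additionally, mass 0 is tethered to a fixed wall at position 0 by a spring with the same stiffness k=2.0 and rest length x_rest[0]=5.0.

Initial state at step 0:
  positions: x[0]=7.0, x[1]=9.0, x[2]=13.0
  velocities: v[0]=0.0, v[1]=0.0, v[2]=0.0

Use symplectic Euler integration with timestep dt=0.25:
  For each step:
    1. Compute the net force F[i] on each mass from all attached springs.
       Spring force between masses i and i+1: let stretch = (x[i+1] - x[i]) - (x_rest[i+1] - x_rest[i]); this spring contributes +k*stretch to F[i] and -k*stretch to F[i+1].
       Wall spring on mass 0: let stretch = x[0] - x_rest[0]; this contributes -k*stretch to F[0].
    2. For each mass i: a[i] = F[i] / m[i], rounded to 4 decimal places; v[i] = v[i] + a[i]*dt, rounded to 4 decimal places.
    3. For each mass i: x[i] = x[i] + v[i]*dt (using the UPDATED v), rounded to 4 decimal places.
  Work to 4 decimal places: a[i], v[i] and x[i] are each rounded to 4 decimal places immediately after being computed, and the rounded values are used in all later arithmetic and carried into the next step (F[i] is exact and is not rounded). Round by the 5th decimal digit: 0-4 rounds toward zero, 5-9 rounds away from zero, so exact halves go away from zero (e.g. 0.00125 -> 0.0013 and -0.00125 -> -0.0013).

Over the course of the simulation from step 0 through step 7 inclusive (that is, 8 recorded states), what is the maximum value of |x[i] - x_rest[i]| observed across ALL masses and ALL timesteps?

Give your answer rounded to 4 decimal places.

Answer: 2.3904

Derivation:
Step 0: x=[7.0000 9.0000 13.0000] v=[0.0000 0.0000 0.0000]
Step 1: x=[6.3750 9.2500 13.0625] v=[-2.5000 1.0000 0.2500]
Step 2: x=[5.3125 9.6172 13.1992] v=[-4.2500 1.4688 0.5469]
Step 3: x=[4.1240 9.8941 13.4246] v=[-4.7539 1.1075 0.9014]
Step 4: x=[3.1413 9.8910 13.7418] v=[-3.9309 -0.0123 1.2688]
Step 5: x=[2.6096 9.5256 14.1308] v=[-2.1267 -1.4618 1.5561]
Step 6: x=[2.6162 8.8713 14.5445] v=[0.0265 -2.6172 1.6548]
Step 7: x=[3.0777 8.1443 14.9161] v=[1.8460 -2.9082 1.4865]
Max displacement = 2.3904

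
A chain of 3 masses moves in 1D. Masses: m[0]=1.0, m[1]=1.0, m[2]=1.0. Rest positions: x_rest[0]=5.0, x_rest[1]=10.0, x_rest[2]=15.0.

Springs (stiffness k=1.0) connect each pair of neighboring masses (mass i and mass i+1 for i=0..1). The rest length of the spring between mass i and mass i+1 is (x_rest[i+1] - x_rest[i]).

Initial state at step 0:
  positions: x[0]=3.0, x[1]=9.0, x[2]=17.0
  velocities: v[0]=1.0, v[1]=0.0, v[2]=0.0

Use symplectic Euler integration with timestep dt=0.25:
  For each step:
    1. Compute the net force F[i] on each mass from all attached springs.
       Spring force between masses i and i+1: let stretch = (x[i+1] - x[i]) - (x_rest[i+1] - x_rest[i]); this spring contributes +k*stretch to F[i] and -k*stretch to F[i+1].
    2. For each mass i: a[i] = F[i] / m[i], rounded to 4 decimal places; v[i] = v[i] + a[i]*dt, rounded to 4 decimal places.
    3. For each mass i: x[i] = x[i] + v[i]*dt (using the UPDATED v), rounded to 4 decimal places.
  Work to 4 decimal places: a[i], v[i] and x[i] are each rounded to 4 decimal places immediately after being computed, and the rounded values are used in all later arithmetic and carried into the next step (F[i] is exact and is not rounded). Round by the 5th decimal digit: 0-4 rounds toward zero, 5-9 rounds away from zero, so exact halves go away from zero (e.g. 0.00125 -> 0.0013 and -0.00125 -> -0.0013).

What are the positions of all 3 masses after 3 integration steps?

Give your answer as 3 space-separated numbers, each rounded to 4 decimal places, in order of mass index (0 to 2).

Answer: 4.0823 9.6968 15.9709

Derivation:
Step 0: x=[3.0000 9.0000 17.0000] v=[1.0000 0.0000 0.0000]
Step 1: x=[3.3125 9.1250 16.8125] v=[1.2500 0.5000 -0.7500]
Step 2: x=[3.6758 9.3672 16.4570] v=[1.4531 0.9688 -1.4219]
Step 3: x=[4.0823 9.6968 15.9709] v=[1.6260 1.3184 -1.9444]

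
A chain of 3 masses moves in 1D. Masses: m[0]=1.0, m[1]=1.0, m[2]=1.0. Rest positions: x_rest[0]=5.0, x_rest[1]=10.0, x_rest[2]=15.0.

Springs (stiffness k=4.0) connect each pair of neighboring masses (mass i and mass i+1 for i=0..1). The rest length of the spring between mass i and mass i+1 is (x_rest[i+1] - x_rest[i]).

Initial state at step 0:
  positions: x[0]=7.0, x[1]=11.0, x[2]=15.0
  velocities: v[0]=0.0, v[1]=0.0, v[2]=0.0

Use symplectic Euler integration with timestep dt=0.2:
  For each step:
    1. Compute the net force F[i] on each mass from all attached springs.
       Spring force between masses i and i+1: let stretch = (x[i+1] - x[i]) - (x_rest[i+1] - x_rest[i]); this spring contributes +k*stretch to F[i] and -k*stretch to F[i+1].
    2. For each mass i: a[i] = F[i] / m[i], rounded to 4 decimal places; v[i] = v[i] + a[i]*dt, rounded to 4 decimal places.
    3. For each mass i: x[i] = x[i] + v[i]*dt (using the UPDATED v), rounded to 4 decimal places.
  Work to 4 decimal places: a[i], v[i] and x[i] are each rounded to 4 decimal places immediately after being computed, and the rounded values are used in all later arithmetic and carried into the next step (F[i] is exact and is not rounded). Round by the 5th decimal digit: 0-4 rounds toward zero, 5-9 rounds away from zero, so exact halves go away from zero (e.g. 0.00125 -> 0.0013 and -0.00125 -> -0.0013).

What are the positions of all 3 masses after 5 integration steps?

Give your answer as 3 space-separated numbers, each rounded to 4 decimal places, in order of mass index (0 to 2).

Answer: 5.3871 11.0000 16.6129

Derivation:
Step 0: x=[7.0000 11.0000 15.0000] v=[0.0000 0.0000 0.0000]
Step 1: x=[6.8400 11.0000 15.1600] v=[-0.8000 0.0000 0.8000]
Step 2: x=[6.5456 11.0000 15.4544] v=[-1.4720 0.0000 1.4720]
Step 3: x=[6.1639 11.0000 15.8361] v=[-1.9085 0.0000 1.9085]
Step 4: x=[5.7560 11.0000 16.2440] v=[-2.0396 0.0000 2.0396]
Step 5: x=[5.3871 11.0000 16.6129] v=[-1.8444 0.0000 1.8444]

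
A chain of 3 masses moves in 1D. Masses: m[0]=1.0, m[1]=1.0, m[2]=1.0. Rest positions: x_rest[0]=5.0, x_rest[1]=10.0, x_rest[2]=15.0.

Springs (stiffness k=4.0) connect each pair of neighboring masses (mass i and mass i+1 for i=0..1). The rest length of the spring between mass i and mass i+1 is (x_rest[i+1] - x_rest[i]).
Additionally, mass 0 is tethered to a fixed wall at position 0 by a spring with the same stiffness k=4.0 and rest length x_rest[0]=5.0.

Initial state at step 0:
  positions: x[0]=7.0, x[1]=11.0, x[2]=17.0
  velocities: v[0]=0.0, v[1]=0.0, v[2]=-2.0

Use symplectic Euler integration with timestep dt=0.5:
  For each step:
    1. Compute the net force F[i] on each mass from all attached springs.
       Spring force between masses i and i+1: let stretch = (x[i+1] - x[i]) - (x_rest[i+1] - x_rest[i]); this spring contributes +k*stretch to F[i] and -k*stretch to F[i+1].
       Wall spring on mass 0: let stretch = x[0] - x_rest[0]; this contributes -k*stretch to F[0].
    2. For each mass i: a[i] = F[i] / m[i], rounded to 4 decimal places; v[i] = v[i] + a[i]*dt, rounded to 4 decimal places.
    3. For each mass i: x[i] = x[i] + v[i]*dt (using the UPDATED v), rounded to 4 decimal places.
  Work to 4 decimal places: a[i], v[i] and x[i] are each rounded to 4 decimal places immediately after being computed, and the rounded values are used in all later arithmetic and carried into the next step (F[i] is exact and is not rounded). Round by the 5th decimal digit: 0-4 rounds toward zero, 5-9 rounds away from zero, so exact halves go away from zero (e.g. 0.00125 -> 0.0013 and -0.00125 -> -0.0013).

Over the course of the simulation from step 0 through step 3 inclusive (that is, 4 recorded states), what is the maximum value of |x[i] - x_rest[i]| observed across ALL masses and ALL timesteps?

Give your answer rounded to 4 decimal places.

Answer: 3.0000

Derivation:
Step 0: x=[7.0000 11.0000 17.0000] v=[0.0000 0.0000 -2.0000]
Step 1: x=[4.0000 13.0000 15.0000] v=[-6.0000 4.0000 -4.0000]
Step 2: x=[6.0000 8.0000 16.0000] v=[4.0000 -10.0000 2.0000]
Step 3: x=[4.0000 9.0000 14.0000] v=[-4.0000 2.0000 -4.0000]
Max displacement = 3.0000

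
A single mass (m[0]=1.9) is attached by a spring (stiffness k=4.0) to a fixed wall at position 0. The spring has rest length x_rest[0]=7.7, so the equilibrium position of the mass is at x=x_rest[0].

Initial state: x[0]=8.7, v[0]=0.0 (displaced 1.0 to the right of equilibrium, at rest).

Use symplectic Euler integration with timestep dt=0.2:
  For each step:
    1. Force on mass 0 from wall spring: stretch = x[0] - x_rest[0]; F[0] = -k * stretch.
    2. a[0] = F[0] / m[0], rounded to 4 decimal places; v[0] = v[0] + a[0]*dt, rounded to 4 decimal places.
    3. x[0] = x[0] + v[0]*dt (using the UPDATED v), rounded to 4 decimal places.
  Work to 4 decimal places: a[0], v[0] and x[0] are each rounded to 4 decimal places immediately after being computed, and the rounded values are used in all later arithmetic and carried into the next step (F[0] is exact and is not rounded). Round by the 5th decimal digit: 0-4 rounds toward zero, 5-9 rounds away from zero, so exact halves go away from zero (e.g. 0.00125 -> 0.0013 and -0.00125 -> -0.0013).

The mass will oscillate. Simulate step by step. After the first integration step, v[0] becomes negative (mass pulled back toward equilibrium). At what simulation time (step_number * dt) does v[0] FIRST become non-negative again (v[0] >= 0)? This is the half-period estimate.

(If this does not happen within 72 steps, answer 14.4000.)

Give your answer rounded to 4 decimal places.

Step 0: x=[8.7000] v=[0.0000]
Step 1: x=[8.6158] v=[-0.4211]
Step 2: x=[8.4545] v=[-0.8067]
Step 3: x=[8.2296] v=[-1.1244]
Step 4: x=[7.9601] v=[-1.3474]
Step 5: x=[7.6687] v=[-1.4569]
Step 6: x=[7.3800] v=[-1.4437]
Step 7: x=[7.1182] v=[-1.3090]
Step 8: x=[6.9054] v=[-1.0640]
Step 9: x=[6.7595] v=[-0.7294]
Step 10: x=[6.6928] v=[-0.3334]
Step 11: x=[6.7109] v=[0.0907]
First v>=0 after going negative at step 11, time=2.2000

Answer: 2.2000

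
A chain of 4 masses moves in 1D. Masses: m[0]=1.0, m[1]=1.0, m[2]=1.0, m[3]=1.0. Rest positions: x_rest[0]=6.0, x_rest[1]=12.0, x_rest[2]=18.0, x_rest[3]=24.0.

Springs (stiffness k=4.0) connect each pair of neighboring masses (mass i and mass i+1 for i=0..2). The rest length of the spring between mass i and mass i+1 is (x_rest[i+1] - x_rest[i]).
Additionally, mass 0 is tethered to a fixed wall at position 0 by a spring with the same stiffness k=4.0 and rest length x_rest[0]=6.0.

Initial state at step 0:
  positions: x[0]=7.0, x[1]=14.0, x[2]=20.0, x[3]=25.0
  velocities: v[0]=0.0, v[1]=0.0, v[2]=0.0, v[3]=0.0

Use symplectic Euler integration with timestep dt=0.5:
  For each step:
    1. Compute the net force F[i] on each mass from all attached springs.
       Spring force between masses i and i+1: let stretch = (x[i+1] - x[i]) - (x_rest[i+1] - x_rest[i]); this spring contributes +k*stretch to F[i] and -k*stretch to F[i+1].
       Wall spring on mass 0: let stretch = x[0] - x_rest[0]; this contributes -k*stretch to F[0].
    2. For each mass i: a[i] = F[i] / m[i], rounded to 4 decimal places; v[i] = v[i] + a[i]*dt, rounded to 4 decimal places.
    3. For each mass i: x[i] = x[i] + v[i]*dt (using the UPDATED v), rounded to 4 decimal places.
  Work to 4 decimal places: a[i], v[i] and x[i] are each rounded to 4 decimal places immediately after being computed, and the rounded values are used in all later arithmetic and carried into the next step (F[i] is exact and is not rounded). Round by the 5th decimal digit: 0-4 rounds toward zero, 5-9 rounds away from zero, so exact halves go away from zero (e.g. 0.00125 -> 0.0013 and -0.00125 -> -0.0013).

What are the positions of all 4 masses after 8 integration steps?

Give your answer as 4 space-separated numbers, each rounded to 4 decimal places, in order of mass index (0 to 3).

Answer: 5.0000 10.0000 16.0000 23.0000

Derivation:
Step 0: x=[7.0000 14.0000 20.0000 25.0000] v=[0.0000 0.0000 0.0000 0.0000]
Step 1: x=[7.0000 13.0000 19.0000 26.0000] v=[0.0000 -2.0000 -2.0000 2.0000]
Step 2: x=[6.0000 12.0000 19.0000 26.0000] v=[-2.0000 -2.0000 0.0000 0.0000]
Step 3: x=[5.0000 12.0000 19.0000 25.0000] v=[-2.0000 0.0000 0.0000 -2.0000]
Step 4: x=[6.0000 12.0000 18.0000 24.0000] v=[2.0000 0.0000 -2.0000 -2.0000]
Step 5: x=[7.0000 12.0000 17.0000 23.0000] v=[2.0000 0.0000 -2.0000 -2.0000]
Step 6: x=[6.0000 12.0000 17.0000 22.0000] v=[-2.0000 0.0000 0.0000 -2.0000]
Step 7: x=[5.0000 11.0000 17.0000 22.0000] v=[-2.0000 -2.0000 0.0000 0.0000]
Step 8: x=[5.0000 10.0000 16.0000 23.0000] v=[0.0000 -2.0000 -2.0000 2.0000]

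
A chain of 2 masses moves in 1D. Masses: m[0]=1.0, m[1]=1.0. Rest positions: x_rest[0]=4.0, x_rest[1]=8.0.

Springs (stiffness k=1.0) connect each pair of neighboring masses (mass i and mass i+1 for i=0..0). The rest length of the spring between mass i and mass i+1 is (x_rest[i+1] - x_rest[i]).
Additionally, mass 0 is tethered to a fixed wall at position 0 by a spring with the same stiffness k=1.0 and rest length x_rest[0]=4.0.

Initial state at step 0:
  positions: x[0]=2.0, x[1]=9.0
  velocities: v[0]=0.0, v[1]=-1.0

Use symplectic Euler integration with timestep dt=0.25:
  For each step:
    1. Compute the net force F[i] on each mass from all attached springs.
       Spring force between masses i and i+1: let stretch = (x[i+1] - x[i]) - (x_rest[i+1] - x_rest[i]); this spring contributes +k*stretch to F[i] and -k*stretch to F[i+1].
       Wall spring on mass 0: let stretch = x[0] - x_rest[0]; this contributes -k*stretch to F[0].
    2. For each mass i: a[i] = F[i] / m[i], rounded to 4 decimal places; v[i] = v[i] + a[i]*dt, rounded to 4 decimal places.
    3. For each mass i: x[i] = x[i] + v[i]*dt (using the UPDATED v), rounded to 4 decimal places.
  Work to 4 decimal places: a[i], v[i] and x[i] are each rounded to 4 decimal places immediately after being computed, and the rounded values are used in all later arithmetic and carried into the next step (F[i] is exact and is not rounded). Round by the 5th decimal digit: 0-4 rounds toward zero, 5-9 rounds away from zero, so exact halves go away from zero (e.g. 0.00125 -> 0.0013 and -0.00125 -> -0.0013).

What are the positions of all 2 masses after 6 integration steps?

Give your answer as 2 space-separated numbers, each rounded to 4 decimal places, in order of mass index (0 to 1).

Answer: 5.2469 5.8037

Derivation:
Step 0: x=[2.0000 9.0000] v=[0.0000 -1.0000]
Step 1: x=[2.3125 8.5625] v=[1.2500 -1.7500]
Step 2: x=[2.8711 7.9844] v=[2.2344 -2.3125]
Step 3: x=[3.5699 7.3367] v=[2.7950 -2.5908]
Step 4: x=[4.2810 6.7036] v=[2.8442 -2.5325]
Step 5: x=[4.8759 6.1691] v=[2.3796 -2.1382]
Step 6: x=[5.2469 5.8037] v=[1.4839 -1.4615]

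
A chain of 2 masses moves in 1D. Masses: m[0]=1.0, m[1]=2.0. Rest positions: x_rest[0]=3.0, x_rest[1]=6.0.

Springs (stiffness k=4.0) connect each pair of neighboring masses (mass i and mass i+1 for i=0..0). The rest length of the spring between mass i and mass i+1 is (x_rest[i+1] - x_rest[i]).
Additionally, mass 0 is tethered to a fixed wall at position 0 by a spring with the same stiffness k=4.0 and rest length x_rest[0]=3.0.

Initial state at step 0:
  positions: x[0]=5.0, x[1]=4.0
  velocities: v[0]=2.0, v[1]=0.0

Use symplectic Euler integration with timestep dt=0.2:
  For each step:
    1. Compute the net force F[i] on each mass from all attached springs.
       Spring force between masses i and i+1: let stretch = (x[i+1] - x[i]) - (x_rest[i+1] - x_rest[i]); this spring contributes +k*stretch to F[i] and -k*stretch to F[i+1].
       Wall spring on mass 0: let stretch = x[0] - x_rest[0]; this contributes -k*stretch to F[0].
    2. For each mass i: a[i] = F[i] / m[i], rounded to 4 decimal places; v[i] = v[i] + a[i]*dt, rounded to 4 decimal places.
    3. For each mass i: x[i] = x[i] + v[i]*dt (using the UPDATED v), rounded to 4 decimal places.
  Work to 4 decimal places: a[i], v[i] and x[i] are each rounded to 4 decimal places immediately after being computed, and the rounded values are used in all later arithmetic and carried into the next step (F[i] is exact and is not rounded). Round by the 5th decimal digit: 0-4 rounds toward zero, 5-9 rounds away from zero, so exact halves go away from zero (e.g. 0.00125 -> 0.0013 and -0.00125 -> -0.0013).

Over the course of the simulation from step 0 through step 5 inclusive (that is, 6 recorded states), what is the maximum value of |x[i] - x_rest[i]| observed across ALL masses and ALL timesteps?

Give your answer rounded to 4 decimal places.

Step 0: x=[5.0000 4.0000] v=[2.0000 0.0000]
Step 1: x=[4.4400 4.3200] v=[-2.8000 1.6000]
Step 2: x=[3.1504 4.8896] v=[-6.4480 2.8480]
Step 3: x=[1.6350 5.5601] v=[-7.5770 3.3523]
Step 4: x=[0.4860 6.1566] v=[-5.7449 2.9823]
Step 5: x=[0.1666 6.5394] v=[-1.5972 1.9141]
Max displacement = 2.8334

Answer: 2.8334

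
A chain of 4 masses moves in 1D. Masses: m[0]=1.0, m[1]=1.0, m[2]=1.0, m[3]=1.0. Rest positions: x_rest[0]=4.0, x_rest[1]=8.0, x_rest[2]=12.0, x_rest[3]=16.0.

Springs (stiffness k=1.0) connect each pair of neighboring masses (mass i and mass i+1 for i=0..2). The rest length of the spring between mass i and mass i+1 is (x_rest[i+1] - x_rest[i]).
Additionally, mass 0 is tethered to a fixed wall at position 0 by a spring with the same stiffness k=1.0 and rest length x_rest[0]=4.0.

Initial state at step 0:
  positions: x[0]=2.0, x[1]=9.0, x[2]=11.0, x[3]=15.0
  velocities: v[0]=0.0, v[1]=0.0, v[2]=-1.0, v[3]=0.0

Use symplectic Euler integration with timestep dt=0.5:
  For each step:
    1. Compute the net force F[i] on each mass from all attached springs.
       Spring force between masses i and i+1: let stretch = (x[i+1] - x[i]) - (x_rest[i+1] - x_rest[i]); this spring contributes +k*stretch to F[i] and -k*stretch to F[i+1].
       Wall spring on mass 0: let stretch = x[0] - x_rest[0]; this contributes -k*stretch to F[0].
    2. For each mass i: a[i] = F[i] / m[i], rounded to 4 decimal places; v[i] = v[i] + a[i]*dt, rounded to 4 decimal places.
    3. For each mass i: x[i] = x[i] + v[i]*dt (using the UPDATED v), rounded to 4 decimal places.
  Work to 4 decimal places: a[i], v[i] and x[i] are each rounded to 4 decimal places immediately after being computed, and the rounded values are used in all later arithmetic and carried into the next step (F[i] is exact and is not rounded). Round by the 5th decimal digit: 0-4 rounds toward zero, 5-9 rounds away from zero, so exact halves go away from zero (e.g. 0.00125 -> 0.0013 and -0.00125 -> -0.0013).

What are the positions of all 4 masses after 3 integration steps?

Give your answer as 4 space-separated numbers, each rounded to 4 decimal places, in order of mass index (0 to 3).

Answer: 5.5157 5.5313 11.0781 15.0469

Derivation:
Step 0: x=[2.0000 9.0000 11.0000 15.0000] v=[0.0000 0.0000 -1.0000 0.0000]
Step 1: x=[3.2500 7.7500 11.0000 15.0000] v=[2.5000 -2.5000 0.0000 0.0000]
Step 2: x=[4.8125 6.1875 11.1875 15.0000] v=[3.1250 -3.1250 0.3750 0.0000]
Step 3: x=[5.5157 5.5313 11.0781 15.0469] v=[1.4063 -1.3125 -0.2188 0.0938]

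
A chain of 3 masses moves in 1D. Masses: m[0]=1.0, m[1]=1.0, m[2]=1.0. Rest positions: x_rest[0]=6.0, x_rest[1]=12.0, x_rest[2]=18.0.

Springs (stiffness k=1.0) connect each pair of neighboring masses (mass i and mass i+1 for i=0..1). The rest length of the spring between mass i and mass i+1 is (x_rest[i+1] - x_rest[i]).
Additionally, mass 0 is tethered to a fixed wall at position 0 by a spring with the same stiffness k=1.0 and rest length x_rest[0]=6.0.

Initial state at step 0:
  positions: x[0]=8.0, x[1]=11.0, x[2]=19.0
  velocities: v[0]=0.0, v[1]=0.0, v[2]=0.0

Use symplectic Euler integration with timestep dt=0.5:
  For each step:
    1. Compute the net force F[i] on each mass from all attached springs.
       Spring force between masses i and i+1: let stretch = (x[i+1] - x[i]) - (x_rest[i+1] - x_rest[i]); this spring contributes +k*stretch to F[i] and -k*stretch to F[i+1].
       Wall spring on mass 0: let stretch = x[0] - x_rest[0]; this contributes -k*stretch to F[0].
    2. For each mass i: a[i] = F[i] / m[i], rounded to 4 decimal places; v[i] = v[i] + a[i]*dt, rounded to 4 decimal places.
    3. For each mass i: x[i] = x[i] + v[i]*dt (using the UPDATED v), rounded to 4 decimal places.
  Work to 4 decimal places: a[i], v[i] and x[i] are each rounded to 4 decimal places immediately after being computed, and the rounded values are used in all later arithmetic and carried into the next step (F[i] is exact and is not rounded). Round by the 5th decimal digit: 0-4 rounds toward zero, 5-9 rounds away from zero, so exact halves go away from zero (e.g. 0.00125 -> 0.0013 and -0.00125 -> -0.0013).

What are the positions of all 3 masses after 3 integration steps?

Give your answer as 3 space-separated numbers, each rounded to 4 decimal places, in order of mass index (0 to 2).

Answer: 4.4531 14.0625 17.8125

Derivation:
Step 0: x=[8.0000 11.0000 19.0000] v=[0.0000 0.0000 0.0000]
Step 1: x=[6.7500 12.2500 18.5000] v=[-2.5000 2.5000 -1.0000]
Step 2: x=[5.1875 13.6875 17.9375] v=[-3.1250 2.8750 -1.1250]
Step 3: x=[4.4531 14.0625 17.8125] v=[-1.4688 0.7500 -0.2500]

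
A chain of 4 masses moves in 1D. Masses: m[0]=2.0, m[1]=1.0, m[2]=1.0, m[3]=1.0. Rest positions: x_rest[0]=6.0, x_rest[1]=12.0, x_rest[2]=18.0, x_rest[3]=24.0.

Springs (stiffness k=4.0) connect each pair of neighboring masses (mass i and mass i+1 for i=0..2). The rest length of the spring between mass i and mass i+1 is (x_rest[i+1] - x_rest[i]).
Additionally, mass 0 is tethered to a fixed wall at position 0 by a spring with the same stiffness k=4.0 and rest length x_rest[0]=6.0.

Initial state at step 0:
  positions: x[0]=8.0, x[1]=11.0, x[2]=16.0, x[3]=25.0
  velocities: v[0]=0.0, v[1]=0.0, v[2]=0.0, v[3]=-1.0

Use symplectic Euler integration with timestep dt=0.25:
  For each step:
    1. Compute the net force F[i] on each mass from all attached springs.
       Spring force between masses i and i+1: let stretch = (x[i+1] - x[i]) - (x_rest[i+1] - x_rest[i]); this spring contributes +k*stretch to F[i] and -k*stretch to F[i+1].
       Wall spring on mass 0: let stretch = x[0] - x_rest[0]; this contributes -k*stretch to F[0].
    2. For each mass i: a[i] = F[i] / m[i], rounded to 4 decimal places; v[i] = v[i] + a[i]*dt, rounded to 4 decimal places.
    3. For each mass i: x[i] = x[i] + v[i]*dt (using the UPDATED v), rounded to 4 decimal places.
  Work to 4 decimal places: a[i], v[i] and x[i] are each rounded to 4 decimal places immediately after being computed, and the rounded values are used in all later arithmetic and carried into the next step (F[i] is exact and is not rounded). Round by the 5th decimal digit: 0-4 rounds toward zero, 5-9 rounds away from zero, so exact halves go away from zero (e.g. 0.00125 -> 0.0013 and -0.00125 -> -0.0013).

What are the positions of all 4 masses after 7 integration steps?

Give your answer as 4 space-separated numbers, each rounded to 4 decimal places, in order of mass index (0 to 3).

Answer: 5.4327 10.2887 16.7254 25.3521

Derivation:
Step 0: x=[8.0000 11.0000 16.0000 25.0000] v=[0.0000 0.0000 0.0000 -1.0000]
Step 1: x=[7.3750 11.5000 17.0000 24.0000] v=[-2.5000 2.0000 4.0000 -4.0000]
Step 2: x=[6.3438 12.3438 18.3750 22.7500] v=[-4.1250 3.3750 5.5000 -5.0000]
Step 3: x=[5.2696 13.1954 19.3360 21.9063] v=[-4.2969 3.4062 3.8438 -3.3750]
Step 4: x=[4.5274 13.6007 19.4044 21.9200] v=[-2.9688 1.6210 0.2735 0.0547]
Step 5: x=[4.3534 13.1886 18.6508 22.8048] v=[-0.6959 -1.6486 -3.0146 3.5391]
Step 6: x=[4.7397 11.9332 17.5701 24.1511] v=[1.5450 -5.0216 -4.3228 5.3851]
Step 7: x=[5.4327 10.2887 16.7254 25.3521] v=[2.7719 -6.5782 -3.3787 4.8041]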